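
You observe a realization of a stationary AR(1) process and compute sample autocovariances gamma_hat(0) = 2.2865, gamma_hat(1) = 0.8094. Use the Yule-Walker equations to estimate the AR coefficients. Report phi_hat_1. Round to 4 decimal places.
\hat\phi_{1} = 0.3540

The Yule-Walker equations for an AR(p) process read, in matrix form,
  Gamma_p phi = r_p,   with   (Gamma_p)_{ij} = gamma(|i - j|),
                       (r_p)_i = gamma(i),   i,j = 1..p.
Substitute the sample gammas (Toeplitz matrix and right-hand side of size 1):
  Gamma_p = [[2.2865]]
  r_p     = [0.8094]
With p = 1 this is the single equation gamma(0) phi_1 = gamma(1):
  phi_hat_1 = gamma(1) / gamma(0) = 0.8094 / 2.2865 = 0.3540.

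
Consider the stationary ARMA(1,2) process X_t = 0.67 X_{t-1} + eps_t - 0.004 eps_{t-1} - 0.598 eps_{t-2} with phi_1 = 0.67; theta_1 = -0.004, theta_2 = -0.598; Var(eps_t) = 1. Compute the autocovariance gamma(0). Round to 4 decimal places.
\gamma(0) = 1.4854

Multiply the model equation by X_{t-k} and take expectations. With theta_0 = psi_0 = 1 and psi_j the MA(infinity) weights, this gives
  gamma(k) - sum_i phi_i gamma(k-i) = c_k,
  c_k = sigma^2 * sum_{j=k..q} theta_j psi_{j-k}   (c_k = 0 for k > q),
using gamma(-m) = gamma(m).
psi-weights needed (psi_j = theta_j + sum_i phi_i psi_{j-i}):
  psi_1 = theta_1 + phi_1 = -0.004 + (0.67) = 0.666
  psi_2 = theta_2 + phi_1 psi_1 = -0.598 + (0.67)(0.666) = -0.15178
Right-hand sides:
  c_0 = sigma^2 (1 + theta_1 psi_1 + theta_2 psi_2) = 1 * (1 + (-0.004)(0.666) + (-0.598)(-0.15178)) = 1 * 1.0881 = 1.0881
  c_1 = sigma^2 (theta_1 + theta_2 psi_1) = 1 * (-0.004 + (-0.598)(0.666)) = -0.402268
  c_2 = sigma^2 theta_2 = 1 * (-0.598) = -0.598
Equations for k = 0 and k = 1 (AR order 1):
  gamma(0) = phi_1 gamma(1) + c_0
  gamma(1) = phi_1 gamma(0) + c_1
Substituting the second into the first: gamma(0) (1 - phi_1^2) = c_0 + phi_1 c_1, so
  gamma(0) = (c_0 + phi_1 c_1) / (1 - phi_1^2) = (1.0881 + (0.67)(-0.402268)) / (1 - (0.67)^2) = 0.818581 / 0.5511 = 1.485358.
Therefore gamma(0) = 1.4854 (to 4 decimal places).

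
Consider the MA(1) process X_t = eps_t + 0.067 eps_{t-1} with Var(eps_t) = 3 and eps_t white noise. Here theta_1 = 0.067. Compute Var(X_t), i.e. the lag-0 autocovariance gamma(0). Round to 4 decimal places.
\gamma(0) = 3.0135

For an MA(q) process X_t = eps_t + sum_i theta_i eps_{t-i} with
Var(eps_t) = sigma^2, the variance is
  gamma(0) = sigma^2 * (1 + sum_i theta_i^2).
  sum_i theta_i^2 = (0.067)^2 = 0.004489.
  gamma(0) = 3 * (1 + 0.004489) = 3 * 1.004489 = 3.013467, which rounds to 3.0135.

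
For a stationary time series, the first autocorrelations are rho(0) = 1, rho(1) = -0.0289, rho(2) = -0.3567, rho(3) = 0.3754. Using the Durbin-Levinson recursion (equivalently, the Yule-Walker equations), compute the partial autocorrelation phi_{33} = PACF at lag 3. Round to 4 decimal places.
\phi_{33} = 0.4030

The PACF at lag k is phi_{kk}, the last component of the solution
to the Yule-Walker system G_k phi = r_k where
  (G_k)_{ij} = rho(|i - j|), (r_k)_i = rho(i), i,j = 1..k.
Equivalently, Durbin-Levinson gives phi_{kk} iteratively:
  phi_{11} = rho(1)
  phi_{kk} = [rho(k) - sum_{j=1..k-1} phi_{k-1,j} rho(k-j)]
            / [1 - sum_{j=1..k-1} phi_{k-1,j} rho(j)],
  phi_{k,j} = phi_{k-1,j} - phi_{kk} phi_{k-1,k-j},  j = 1..k-1.
Step k = 1:
  phi_11 = rho(1) = -0.0289.
Step k = 2:
  phi_22 = [rho(2) - phi_11 rho(1)] / [1 - phi_11 rho(1)] = [-0.3567 - (-0.0289)(-0.0289)] / [1 - (-0.0289)(-0.0289)]
         = -0.35753521 / 0.99916479 = -0.357834.
  Update: phi_21 = phi_11 - phi_22 phi_11 = -0.0289 - (-0.357834)(-0.0289) = -0.039241.
Step k = 3:
  phi_33 = [rho(3) - phi_21 rho(2) - phi_22 rho(1)] / [1 - phi_21 rho(1) - phi_22 rho(2)]
    numerator   = 0.3754 - (-0.039241)(-0.3567) - (-0.357834)(-0.0289) = 0.35106119
    denominator = 1 - (-0.039241)(-0.0289) - (-0.357834)(-0.3567) = 0.87122651
  phi_33 = 0.35106119 / 0.87122651 = 0.403.
Therefore phi_{33} = 0.4030.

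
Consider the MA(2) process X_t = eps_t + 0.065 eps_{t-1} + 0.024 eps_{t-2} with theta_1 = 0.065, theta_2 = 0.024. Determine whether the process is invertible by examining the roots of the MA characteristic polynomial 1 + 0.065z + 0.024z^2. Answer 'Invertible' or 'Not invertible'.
\text{Invertible}

The MA(q) characteristic polynomial is P(z) = 1 + 0.065z + 0.024z^2.
Invertibility requires all roots to lie outside the unit circle, i.e. |z| > 1 for every root.
Set 1 + (0.065) z + (0.024) z^2 = 0, i.e. a z^2 + b z + c = 0 with a = 0.024, b = 0.065, c = 1.
Discriminant D = b^2 - 4ac = (0.065)^2 - 4*(0.024)*1 = 0.004225 - (0.096) = -0.091775.
D < 0, so the roots are the complex-conjugate pair z = (-b +/- i sqrt(-D)) / (2a) = -1.3542 +/- 6.3113i.
For a conjugate pair |z|^2 = z * conj(z) = (product of roots) = c/a = 1/(0.024) = 41.666667, so |z| = sqrt(41.666667) = 6.455 for both roots.
Moduli of all roots: 6.4550, 6.4550.
All moduli strictly greater than 1? Yes.
Verdict: Invertible.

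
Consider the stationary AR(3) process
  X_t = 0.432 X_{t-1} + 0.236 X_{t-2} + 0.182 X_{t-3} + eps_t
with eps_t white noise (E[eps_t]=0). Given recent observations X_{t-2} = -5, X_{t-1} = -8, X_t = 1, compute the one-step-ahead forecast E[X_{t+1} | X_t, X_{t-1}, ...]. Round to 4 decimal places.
E[X_{t+1} \mid \mathcal F_t] = -2.3660

For an AR(p) model X_t = c + sum_i phi_i X_{t-i} + eps_t, the
one-step-ahead conditional mean is
  E[X_{t+1} | X_t, ...] = c + sum_i phi_i X_{t+1-i}.
Substitute known values:
  E[X_{t+1} | ...] = (0.432) * (1) + (0.236) * (-8) + (0.182) * (-5)
                   = -2.3660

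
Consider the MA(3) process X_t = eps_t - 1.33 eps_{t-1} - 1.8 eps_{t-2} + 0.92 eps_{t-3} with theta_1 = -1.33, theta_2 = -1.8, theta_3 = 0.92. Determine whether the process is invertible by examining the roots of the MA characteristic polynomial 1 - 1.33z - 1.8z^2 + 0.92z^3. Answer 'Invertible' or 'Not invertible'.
\text{Not invertible}

The MA(q) characteristic polynomial is P(z) = 1 - 1.33z - 1.8z^2 + 0.92z^3.
Invertibility requires all roots to lie outside the unit circle, i.e. |z| > 1 for every root.
Degree 3: look for a simple real root z0 first, then factor out (1 - z/z0) and solve the remaining quadratic.
Testing z0 = 0.5: P(0.5) = 1 + (-1.33)(0.5) + (-1.8)(0.5)^2 + (0.92)(0.5)^3
  = 1 + (-0.665) + (-0.45) + (0.115) = 0.  So z_0 = 0.5 is a root, |z_0| = 0.5.
Divide out the factor (1 - 2 z) = (1 - z/z0) (since 1/z0 = 2):
  P(z) = (1 - 2 z)(1 + (0.67) z + (-0.46) z^2)
  [check: z-coef 0.67 - (2) = -1.33; z^2-coef -0.46 - (2)(0.67) = -1.8; z^3-coef -(2)(-0.46) = 0.92.]
Remaining roots from the quadratic factor 1 + (0.67) z + (-0.46) z^2:
  Set 1 + (0.67) z + (-0.46) z^2 = 0, i.e. a z^2 + b z + c = 0 with a = -0.46, b = 0.67, c = 1.
  Discriminant D = b^2 - 4ac = (0.67)^2 - 4*(-0.46)*1 = 0.4489 - (-1.84) = 2.2889.
  D >= 0, so the roots are real: z = (-b +/- sqrt(D)) / (2a) = (-0.67 +/- 1.512911) / (-0.92).
    z_1 = (-0.67 + 1.512911) / (-0.92) = -0.9162,   |z_1| = 0.9162.
    z_2 = (-0.67 - 1.512911) / (-0.92) = 2.3727,   |z_2| = 2.3727.
Moduli of all roots: 0.5000, 0.9162, 2.3727.
All moduli strictly greater than 1? No.
Verdict: Not invertible.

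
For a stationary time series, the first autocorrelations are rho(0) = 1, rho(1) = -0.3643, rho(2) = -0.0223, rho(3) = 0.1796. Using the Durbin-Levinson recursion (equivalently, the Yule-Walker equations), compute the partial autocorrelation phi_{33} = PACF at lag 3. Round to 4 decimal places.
\phi_{33} = 0.1250

The PACF at lag k is phi_{kk}, the last component of the solution
to the Yule-Walker system G_k phi = r_k where
  (G_k)_{ij} = rho(|i - j|), (r_k)_i = rho(i), i,j = 1..k.
Equivalently, Durbin-Levinson gives phi_{kk} iteratively:
  phi_{11} = rho(1)
  phi_{kk} = [rho(k) - sum_{j=1..k-1} phi_{k-1,j} rho(k-j)]
            / [1 - sum_{j=1..k-1} phi_{k-1,j} rho(j)],
  phi_{k,j} = phi_{k-1,j} - phi_{kk} phi_{k-1,k-j},  j = 1..k-1.
Step k = 1:
  phi_11 = rho(1) = -0.3643.
Step k = 2:
  phi_22 = [rho(2) - phi_11 rho(1)] / [1 - phi_11 rho(1)] = [-0.0223 - (-0.3643)(-0.3643)] / [1 - (-0.3643)(-0.3643)]
         = -0.15501449 / 0.86728551 = -0.178735.
  Update: phi_21 = phi_11 - phi_22 phi_11 = -0.3643 - (-0.178735)(-0.3643) = -0.429413.
Step k = 3:
  phi_33 = [rho(3) - phi_21 rho(2) - phi_22 rho(1)] / [1 - phi_21 rho(1) - phi_22 rho(2)]
    numerator   = 0.1796 - (-0.429413)(-0.0223) - (-0.178735)(-0.3643) = 0.10491083
    denominator = 1 - (-0.429413)(-0.3643) - (-0.178735)(-0.0223) = 0.83957896
  phi_33 = 0.10491083 / 0.83957896 = 0.125.
Therefore phi_{33} = 0.1250.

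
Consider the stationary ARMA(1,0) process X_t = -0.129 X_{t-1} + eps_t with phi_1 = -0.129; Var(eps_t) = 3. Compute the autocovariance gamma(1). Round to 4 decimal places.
\gamma(1) = -0.3935

Multiply the model equation by X_{t-k} and take expectations. With theta_0 = psi_0 = 1 and psi_j the MA(infinity) weights, this gives
  gamma(k) - sum_i phi_i gamma(k-i) = c_k,
  c_k = sigma^2 * sum_{j=k..q} theta_j psi_{j-k}   (c_k = 0 for k > q),
using gamma(-m) = gamma(m).
Pure AR (q = 0): c_0 = sigma^2 = 3, c_k = 0 for k >= 1.
Equations for k = 0 and k = 1 (AR order 1):
  gamma(0) = phi_1 gamma(1) + c_0
  gamma(1) = phi_1 gamma(0) + c_1
Substituting the second into the first: gamma(0) (1 - phi_1^2) = c_0 + phi_1 c_1, so
  gamma(0) = c_0 / (1 - phi_1^2) = 3 / (1 - (-0.129)^2) = 3 / 0.983359 = 3.050768.
  gamma(1) = phi_1 gamma(0) = (-0.129)(3.050768) = -0.393549.
Therefore gamma(1) = -0.3935 (to 4 decimal places).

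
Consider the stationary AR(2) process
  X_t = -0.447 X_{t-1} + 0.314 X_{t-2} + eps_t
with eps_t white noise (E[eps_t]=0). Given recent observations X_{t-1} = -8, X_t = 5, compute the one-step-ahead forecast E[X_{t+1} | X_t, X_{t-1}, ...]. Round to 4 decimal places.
E[X_{t+1} \mid \mathcal F_t] = -4.7470

For an AR(p) model X_t = c + sum_i phi_i X_{t-i} + eps_t, the
one-step-ahead conditional mean is
  E[X_{t+1} | X_t, ...] = c + sum_i phi_i X_{t+1-i}.
Substitute known values:
  E[X_{t+1} | ...] = (-0.447) * (5) + (0.314) * (-8)
                   = -4.7470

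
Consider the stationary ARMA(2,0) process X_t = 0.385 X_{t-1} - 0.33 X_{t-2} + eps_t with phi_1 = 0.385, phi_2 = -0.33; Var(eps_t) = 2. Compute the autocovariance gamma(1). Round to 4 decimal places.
\gamma(1) = 0.7091

Multiply the model equation by X_{t-k} and take expectations. With theta_0 = psi_0 = 1 and psi_j the MA(infinity) weights, this gives
  gamma(k) - sum_i phi_i gamma(k-i) = c_k,
  c_k = sigma^2 * sum_{j=k..q} theta_j psi_{j-k}   (c_k = 0 for k > q),
using gamma(-m) = gamma(m).
Pure AR (q = 0): c_0 = sigma^2 = 2, c_k = 0 for k >= 1.
Equations for k = 0, 1, 2 (AR order 2, c_2 = 0):
  (E0) gamma(0) = phi_1 gamma(1) + phi_2 gamma(2) + c_0
  (E1) gamma(1) = phi_1 gamma(0) + phi_2 gamma(1) + c_1
  (E2) gamma(2) = phi_1 gamma(1) + phi_2 gamma(0)
From (E1): gamma(1) = A gamma(0) + B with
  A = phi_1 / (1 - phi_2) = 0.385 / 1.33 = 0.289474,   B = c_1 / (1 - phi_2) = 0 / 1.33 = 0.
Insert (E2) into (E0): gamma(0) (1 - phi_2^2) = phi_1 (1 + phi_2) gamma(1) + c_0.
  phi_1 (1 + phi_2) = (0.385)(0.67) = 0.25795,   1 - phi_2^2 = 0.8911.
Replace gamma(1) by A gamma(0) + B and collect gamma(0):
  gamma(0) [0.8911 - (0.25795)(0.289474)] = c_0 = 2
  gamma(0) * 0.81643 = 2
  gamma(0) = 2 / 0.81643 = 2.449689.
  gamma(1) = A gamma(0) = (0.289474)(2.449689) = 0.70912.
Therefore gamma(1) = 0.7091 (to 4 decimal places).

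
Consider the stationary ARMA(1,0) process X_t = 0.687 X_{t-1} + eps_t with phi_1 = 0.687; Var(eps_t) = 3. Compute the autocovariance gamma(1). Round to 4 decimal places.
\gamma(1) = 3.9032

Multiply the model equation by X_{t-k} and take expectations. With theta_0 = psi_0 = 1 and psi_j the MA(infinity) weights, this gives
  gamma(k) - sum_i phi_i gamma(k-i) = c_k,
  c_k = sigma^2 * sum_{j=k..q} theta_j psi_{j-k}   (c_k = 0 for k > q),
using gamma(-m) = gamma(m).
Pure AR (q = 0): c_0 = sigma^2 = 3, c_k = 0 for k >= 1.
Equations for k = 0 and k = 1 (AR order 1):
  gamma(0) = phi_1 gamma(1) + c_0
  gamma(1) = phi_1 gamma(0) + c_1
Substituting the second into the first: gamma(0) (1 - phi_1^2) = c_0 + phi_1 c_1, so
  gamma(0) = c_0 / (1 - phi_1^2) = 3 / (1 - (0.687)^2) = 3 / 0.528031 = 5.681485.
  gamma(1) = phi_1 gamma(0) = (0.687)(5.681485) = 3.90318.
Therefore gamma(1) = 3.9032 (to 4 decimal places).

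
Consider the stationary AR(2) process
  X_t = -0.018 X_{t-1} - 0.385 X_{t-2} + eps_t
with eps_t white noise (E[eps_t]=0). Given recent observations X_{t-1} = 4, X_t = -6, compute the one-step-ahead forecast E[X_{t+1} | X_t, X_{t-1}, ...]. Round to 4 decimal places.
E[X_{t+1} \mid \mathcal F_t] = -1.4320

For an AR(p) model X_t = c + sum_i phi_i X_{t-i} + eps_t, the
one-step-ahead conditional mean is
  E[X_{t+1} | X_t, ...] = c + sum_i phi_i X_{t+1-i}.
Substitute known values:
  E[X_{t+1} | ...] = (-0.018) * (-6) + (-0.385) * (4)
                   = -1.4320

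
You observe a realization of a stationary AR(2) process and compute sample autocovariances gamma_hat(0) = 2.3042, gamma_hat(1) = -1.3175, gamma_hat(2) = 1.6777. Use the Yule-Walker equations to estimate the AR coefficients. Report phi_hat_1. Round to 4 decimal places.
\hat\phi_{1} = -0.2310

The Yule-Walker equations for an AR(p) process read, in matrix form,
  Gamma_p phi = r_p,   with   (Gamma_p)_{ij} = gamma(|i - j|),
                       (r_p)_i = gamma(i),   i,j = 1..p.
Substitute the sample gammas (Toeplitz matrix and right-hand side of size 2):
  Gamma_p = [[2.3042, -1.3175], [-1.3175, 2.3042]]
  r_p     = [-1.3175, 1.6777]
Written out:
  2.3042 phi_1 - 1.3175 phi_2 = -1.3175
  -1.3175 phi_1 + 2.3042 phi_2 = 1.6777
Solve by Cramer's rule:
  det = gamma(0)^2 - gamma(1)^2 = (2.3042)^2 - (-1.3175)^2 = 5.30933764 - 1.73580625 = 3.57353139
  phi_hat_1 = [gamma(1) gamma(0) - gamma(1) gamma(2)] / det = [(-1.3175)(2.3042) - (-1.3175)(1.6777)] / 3.57353139 = -0.82541375 / 3.57353139 = -0.231
  phi_hat_2 = [gamma(0) gamma(2) - gamma(1)^2] / det = [(2.3042)(1.6777) - (-1.3175)^2] / 3.57353139 = 2.12995009 / 3.57353139 = 0.596
So phi_hat = [-0.2310, 0.5960].
Therefore phi_hat_1 = -0.2310.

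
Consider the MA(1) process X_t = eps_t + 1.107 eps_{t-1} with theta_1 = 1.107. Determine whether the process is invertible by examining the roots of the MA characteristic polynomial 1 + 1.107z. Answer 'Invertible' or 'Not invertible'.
\text{Not invertible}

The MA(q) characteristic polynomial is P(z) = 1 + 1.107z.
Invertibility requires all roots to lie outside the unit circle, i.e. |z| > 1 for every root.
This is linear in z: 1 + (1.107) z = 0  =>  z = -1/(1.107) = -0.903342,  |z| = 0.903342.
Moduli of all roots: 0.9033.
All moduli strictly greater than 1? No.
Verdict: Not invertible.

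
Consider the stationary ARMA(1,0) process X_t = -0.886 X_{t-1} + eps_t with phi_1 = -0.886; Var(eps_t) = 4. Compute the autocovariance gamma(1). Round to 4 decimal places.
\gamma(1) = -16.4834

Multiply the model equation by X_{t-k} and take expectations. With theta_0 = psi_0 = 1 and psi_j the MA(infinity) weights, this gives
  gamma(k) - sum_i phi_i gamma(k-i) = c_k,
  c_k = sigma^2 * sum_{j=k..q} theta_j psi_{j-k}   (c_k = 0 for k > q),
using gamma(-m) = gamma(m).
Pure AR (q = 0): c_0 = sigma^2 = 4, c_k = 0 for k >= 1.
Equations for k = 0 and k = 1 (AR order 1):
  gamma(0) = phi_1 gamma(1) + c_0
  gamma(1) = phi_1 gamma(0) + c_1
Substituting the second into the first: gamma(0) (1 - phi_1^2) = c_0 + phi_1 c_1, so
  gamma(0) = c_0 / (1 - phi_1^2) = 4 / (1 - (-0.886)^2) = 4 / 0.215004 = 18.604305.
  gamma(1) = phi_1 gamma(0) = (-0.886)(18.604305) = -16.483414.
Therefore gamma(1) = -16.4834 (to 4 decimal places).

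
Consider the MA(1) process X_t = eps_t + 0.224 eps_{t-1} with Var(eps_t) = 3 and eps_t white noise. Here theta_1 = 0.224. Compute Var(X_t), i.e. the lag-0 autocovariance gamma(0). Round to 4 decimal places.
\gamma(0) = 3.1505

For an MA(q) process X_t = eps_t + sum_i theta_i eps_{t-i} with
Var(eps_t) = sigma^2, the variance is
  gamma(0) = sigma^2 * (1 + sum_i theta_i^2).
  sum_i theta_i^2 = (0.224)^2 = 0.050176.
  gamma(0) = 3 * (1 + 0.050176) = 3 * 1.050176 = 3.150528, which rounds to 3.1505.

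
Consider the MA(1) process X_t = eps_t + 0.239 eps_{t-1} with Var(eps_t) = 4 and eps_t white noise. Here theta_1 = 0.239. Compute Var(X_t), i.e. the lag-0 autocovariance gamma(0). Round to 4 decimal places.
\gamma(0) = 4.2285

For an MA(q) process X_t = eps_t + sum_i theta_i eps_{t-i} with
Var(eps_t) = sigma^2, the variance is
  gamma(0) = sigma^2 * (1 + sum_i theta_i^2).
  sum_i theta_i^2 = (0.239)^2 = 0.057121.
  gamma(0) = 4 * (1 + 0.057121) = 4 * 1.057121 = 4.228484, which rounds to 4.2285.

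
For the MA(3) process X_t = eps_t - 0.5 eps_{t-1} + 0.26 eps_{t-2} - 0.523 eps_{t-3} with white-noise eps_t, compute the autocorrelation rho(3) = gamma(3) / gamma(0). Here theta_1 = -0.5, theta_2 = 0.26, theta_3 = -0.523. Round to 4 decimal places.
\rho(3) = -0.3287

For an MA(q) process with theta_0 = 1, the autocovariance is
  gamma(k) = sigma^2 * sum_{i=0..q-k} theta_i * theta_{i+k},
and rho(k) = gamma(k) / gamma(0). Sigma^2 cancels.
  numerator   = (1)*(-0.523) = -0.523.
  denominator = (1)^2 + (-0.5)^2 + (0.26)^2 + (-0.523)^2 = 1.591129.
  rho(3) = -0.523 / 1.591129 = -0.3287.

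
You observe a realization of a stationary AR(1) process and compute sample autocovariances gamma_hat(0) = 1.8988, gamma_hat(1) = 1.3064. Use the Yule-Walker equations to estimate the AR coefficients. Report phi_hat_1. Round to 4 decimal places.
\hat\phi_{1} = 0.6880

The Yule-Walker equations for an AR(p) process read, in matrix form,
  Gamma_p phi = r_p,   with   (Gamma_p)_{ij} = gamma(|i - j|),
                       (r_p)_i = gamma(i),   i,j = 1..p.
Substitute the sample gammas (Toeplitz matrix and right-hand side of size 1):
  Gamma_p = [[1.8988]]
  r_p     = [1.3064]
With p = 1 this is the single equation gamma(0) phi_1 = gamma(1):
  phi_hat_1 = gamma(1) / gamma(0) = 1.3064 / 1.8988 = 0.6880.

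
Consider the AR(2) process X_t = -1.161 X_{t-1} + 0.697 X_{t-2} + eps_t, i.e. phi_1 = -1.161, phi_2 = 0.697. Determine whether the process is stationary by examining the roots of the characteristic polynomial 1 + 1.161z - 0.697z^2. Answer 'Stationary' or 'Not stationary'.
\text{Not stationary}

The AR(p) characteristic polynomial is P(z) = 1 + 1.161z - 0.697z^2.
Stationarity requires all roots to lie outside the unit circle, i.e. |z| > 1 for every root.
Set 1 + (1.161) z + (-0.697) z^2 = 0, i.e. a z^2 + b z + c = 0 with a = -0.697, b = 1.161, c = 1.
Discriminant D = b^2 - 4ac = (1.161)^2 - 4*(-0.697)*1 = 1.347921 - (-2.788) = 4.135921.
D >= 0, so the roots are real: z = (-b +/- sqrt(D)) / (2a) = (-1.161 +/- 2.033696) / (-1.394).
  z_1 = (-1.161 + 2.033696) / (-1.394) = -0.626,   |z_1| = 0.626.
  z_2 = (-1.161 - 2.033696) / (-1.394) = 2.2917,   |z_2| = 2.2917.
Moduli of all roots: 0.6260, 2.2917.
All moduli strictly greater than 1? No.
Verdict: Not stationary.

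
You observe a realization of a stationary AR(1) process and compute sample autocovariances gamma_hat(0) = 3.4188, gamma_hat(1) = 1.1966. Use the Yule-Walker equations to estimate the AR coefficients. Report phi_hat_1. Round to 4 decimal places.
\hat\phi_{1} = 0.3500

The Yule-Walker equations for an AR(p) process read, in matrix form,
  Gamma_p phi = r_p,   with   (Gamma_p)_{ij} = gamma(|i - j|),
                       (r_p)_i = gamma(i),   i,j = 1..p.
Substitute the sample gammas (Toeplitz matrix and right-hand side of size 1):
  Gamma_p = [[3.4188]]
  r_p     = [1.1966]
With p = 1 this is the single equation gamma(0) phi_1 = gamma(1):
  phi_hat_1 = gamma(1) / gamma(0) = 1.1966 / 3.4188 = 0.3500.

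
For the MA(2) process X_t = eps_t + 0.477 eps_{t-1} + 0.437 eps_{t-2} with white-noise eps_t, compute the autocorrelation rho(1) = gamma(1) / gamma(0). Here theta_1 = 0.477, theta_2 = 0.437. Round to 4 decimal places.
\rho(1) = 0.4832

For an MA(q) process with theta_0 = 1, the autocovariance is
  gamma(k) = sigma^2 * sum_{i=0..q-k} theta_i * theta_{i+k},
and rho(k) = gamma(k) / gamma(0). Sigma^2 cancels.
  numerator   = (1)*(0.477) + (0.477)*(0.437) = 0.685449.
  denominator = (1)^2 + (0.477)^2 + (0.437)^2 = 1.418498.
  rho(1) = 0.685449 / 1.418498 = 0.4832.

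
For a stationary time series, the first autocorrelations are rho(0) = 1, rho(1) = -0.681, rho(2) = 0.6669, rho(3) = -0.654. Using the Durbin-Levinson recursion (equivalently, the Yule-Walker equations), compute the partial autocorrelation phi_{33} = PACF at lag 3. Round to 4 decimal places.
\phi_{33} = -0.2480

The PACF at lag k is phi_{kk}, the last component of the solution
to the Yule-Walker system G_k phi = r_k where
  (G_k)_{ij} = rho(|i - j|), (r_k)_i = rho(i), i,j = 1..k.
Equivalently, Durbin-Levinson gives phi_{kk} iteratively:
  phi_{11} = rho(1)
  phi_{kk} = [rho(k) - sum_{j=1..k-1} phi_{k-1,j} rho(k-j)]
            / [1 - sum_{j=1..k-1} phi_{k-1,j} rho(j)],
  phi_{k,j} = phi_{k-1,j} - phi_{kk} phi_{k-1,k-j},  j = 1..k-1.
Step k = 1:
  phi_11 = rho(1) = -0.681.
Step k = 2:
  phi_22 = [rho(2) - phi_11 rho(1)] / [1 - phi_11 rho(1)] = [0.6669 - (-0.681)(-0.681)] / [1 - (-0.681)(-0.681)]
         = 0.203139 / 0.536239 = 0.378822.
  Update: phi_21 = phi_11 - phi_22 phi_11 = -0.681 - (0.378822)(-0.681) = -0.423022.
Step k = 3:
  phi_33 = [rho(3) - phi_21 rho(2) - phi_22 rho(1)] / [1 - phi_21 rho(1) - phi_22 rho(2)]
    numerator   = -0.654 - (-0.423022)(0.6669) - (0.378822)(-0.681) = -0.11390876
    denominator = 1 - (-0.423022)(-0.681) - (0.378822)(0.6669) = 0.45928553
  phi_33 = -0.11390876 / 0.45928553 = -0.248.
Therefore phi_{33} = -0.2480.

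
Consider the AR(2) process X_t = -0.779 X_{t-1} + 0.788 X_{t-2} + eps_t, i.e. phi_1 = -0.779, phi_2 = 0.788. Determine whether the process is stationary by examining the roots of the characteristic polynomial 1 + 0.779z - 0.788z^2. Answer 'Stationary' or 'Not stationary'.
\text{Not stationary}

The AR(p) characteristic polynomial is P(z) = 1 + 0.779z - 0.788z^2.
Stationarity requires all roots to lie outside the unit circle, i.e. |z| > 1 for every root.
Set 1 + (0.779) z + (-0.788) z^2 = 0, i.e. a z^2 + b z + c = 0 with a = -0.788, b = 0.779, c = 1.
Discriminant D = b^2 - 4ac = (0.779)^2 - 4*(-0.788)*1 = 0.606841 - (-3.152) = 3.758841.
D >= 0, so the roots are real: z = (-b +/- sqrt(D)) / (2a) = (-0.779 +/- 1.938773) / (-1.576).
  z_1 = (-0.779 + 1.938773) / (-1.576) = -0.7359,   |z_1| = 0.7359.
  z_2 = (-0.779 - 1.938773) / (-1.576) = 1.7245,   |z_2| = 1.7245.
Moduli of all roots: 0.7359, 1.7245.
All moduli strictly greater than 1? No.
Verdict: Not stationary.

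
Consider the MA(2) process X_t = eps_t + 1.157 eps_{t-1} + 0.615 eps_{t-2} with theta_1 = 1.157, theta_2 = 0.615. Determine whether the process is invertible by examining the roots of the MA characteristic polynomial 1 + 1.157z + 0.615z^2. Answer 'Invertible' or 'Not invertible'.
\text{Invertible}

The MA(q) characteristic polynomial is P(z) = 1 + 1.157z + 0.615z^2.
Invertibility requires all roots to lie outside the unit circle, i.e. |z| > 1 for every root.
Set 1 + (1.157) z + (0.615) z^2 = 0, i.e. a z^2 + b z + c = 0 with a = 0.615, b = 1.157, c = 1.
Discriminant D = b^2 - 4ac = (1.157)^2 - 4*(0.615)*1 = 1.338649 - (2.46) = -1.121351.
D < 0, so the roots are the complex-conjugate pair z = (-b +/- i sqrt(-D)) / (2a) = -0.9407 +/- 0.8609i.
For a conjugate pair |z|^2 = z * conj(z) = (product of roots) = c/a = 1/(0.615) = 1.626016, so |z| = sqrt(1.626016) = 1.2752 for both roots.
Moduli of all roots: 1.2752, 1.2752.
All moduli strictly greater than 1? Yes.
Verdict: Invertible.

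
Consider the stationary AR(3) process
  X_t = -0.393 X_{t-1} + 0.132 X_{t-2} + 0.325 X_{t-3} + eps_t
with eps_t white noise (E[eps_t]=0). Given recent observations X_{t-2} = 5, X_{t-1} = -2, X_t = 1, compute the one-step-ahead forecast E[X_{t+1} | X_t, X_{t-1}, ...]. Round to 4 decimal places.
E[X_{t+1} \mid \mathcal F_t] = 0.9680

For an AR(p) model X_t = c + sum_i phi_i X_{t-i} + eps_t, the
one-step-ahead conditional mean is
  E[X_{t+1} | X_t, ...] = c + sum_i phi_i X_{t+1-i}.
Substitute known values:
  E[X_{t+1} | ...] = (-0.393) * (1) + (0.132) * (-2) + (0.325) * (5)
                   = 0.9680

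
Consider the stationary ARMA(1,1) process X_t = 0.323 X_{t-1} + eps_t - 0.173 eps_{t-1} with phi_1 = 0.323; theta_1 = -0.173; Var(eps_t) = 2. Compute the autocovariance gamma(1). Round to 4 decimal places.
\gamma(1) = 0.3162

Multiply the model equation by X_{t-k} and take expectations. With theta_0 = psi_0 = 1 and psi_j the MA(infinity) weights, this gives
  gamma(k) - sum_i phi_i gamma(k-i) = c_k,
  c_k = sigma^2 * sum_{j=k..q} theta_j psi_{j-k}   (c_k = 0 for k > q),
using gamma(-m) = gamma(m).
psi-weights needed (psi_j = theta_j + sum_i phi_i psi_{j-i}):
  psi_1 = theta_1 + phi_1 = -0.173 + (0.323) = 0.15
Right-hand sides:
  c_0 = sigma^2 (1 + theta_1 psi_1) = 2 * (1 + (-0.173)(0.15)) = 2 * 0.97405 = 1.9481
  c_1 = sigma^2 theta_1 = 2 * (-0.173) = -0.346
  c_2 = 0
Equations for k = 0 and k = 1 (AR order 1):
  gamma(0) = phi_1 gamma(1) + c_0
  gamma(1) = phi_1 gamma(0) + c_1
Substituting the second into the first: gamma(0) (1 - phi_1^2) = c_0 + phi_1 c_1, so
  gamma(0) = (c_0 + phi_1 c_1) / (1 - phi_1^2) = (1.9481 + (0.323)(-0.346)) / (1 - (0.323)^2) = 1.836342 / 0.895671 = 2.050242.
  gamma(1) = phi_1 gamma(0) + c_1 = (0.323)(2.050242) + (-0.346) = 0.316228.
Therefore gamma(1) = 0.3162 (to 4 decimal places).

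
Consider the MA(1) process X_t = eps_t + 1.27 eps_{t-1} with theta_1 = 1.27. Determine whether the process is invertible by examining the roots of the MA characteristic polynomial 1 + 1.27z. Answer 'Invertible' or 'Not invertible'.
\text{Not invertible}

The MA(q) characteristic polynomial is P(z) = 1 + 1.27z.
Invertibility requires all roots to lie outside the unit circle, i.e. |z| > 1 for every root.
This is linear in z: 1 + (1.27) z = 0  =>  z = -1/(1.27) = -0.787402,  |z| = 0.787402.
Moduli of all roots: 0.7874.
All moduli strictly greater than 1? No.
Verdict: Not invertible.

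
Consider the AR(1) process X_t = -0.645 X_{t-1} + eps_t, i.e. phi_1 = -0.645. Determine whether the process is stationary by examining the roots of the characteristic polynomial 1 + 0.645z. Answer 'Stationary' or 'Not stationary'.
\text{Stationary}

The AR(p) characteristic polynomial is P(z) = 1 + 0.645z.
Stationarity requires all roots to lie outside the unit circle, i.e. |z| > 1 for every root.
This is linear in z: 1 + (0.645) z = 0  =>  z = -1/(0.645) = -1.550388,  |z| = 1.550388.
Moduli of all roots: 1.5504.
All moduli strictly greater than 1? Yes.
Verdict: Stationary.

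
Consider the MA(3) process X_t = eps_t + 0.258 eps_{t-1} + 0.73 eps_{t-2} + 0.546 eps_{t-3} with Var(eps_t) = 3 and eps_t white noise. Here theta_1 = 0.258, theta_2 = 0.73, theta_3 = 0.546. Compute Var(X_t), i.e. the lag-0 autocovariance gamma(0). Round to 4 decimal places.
\gamma(0) = 5.6927

For an MA(q) process X_t = eps_t + sum_i theta_i eps_{t-i} with
Var(eps_t) = sigma^2, the variance is
  gamma(0) = sigma^2 * (1 + sum_i theta_i^2).
  sum_i theta_i^2 = (0.258)^2 + (0.73)^2 + (0.546)^2 = 0.066564 + 0.5329 + 0.298116 = 0.89758.
  gamma(0) = 3 * (1 + 0.89758) = 3 * 1.89758 = 5.69274, which rounds to 5.6927.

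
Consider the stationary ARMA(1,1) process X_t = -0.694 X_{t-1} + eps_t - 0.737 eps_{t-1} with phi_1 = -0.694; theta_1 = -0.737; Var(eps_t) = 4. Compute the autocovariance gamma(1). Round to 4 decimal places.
\gamma(1) = -16.6904

Multiply the model equation by X_{t-k} and take expectations. With theta_0 = psi_0 = 1 and psi_j the MA(infinity) weights, this gives
  gamma(k) - sum_i phi_i gamma(k-i) = c_k,
  c_k = sigma^2 * sum_{j=k..q} theta_j psi_{j-k}   (c_k = 0 for k > q),
using gamma(-m) = gamma(m).
psi-weights needed (psi_j = theta_j + sum_i phi_i psi_{j-i}):
  psi_1 = theta_1 + phi_1 = -0.737 + (-0.694) = -1.431
Right-hand sides:
  c_0 = sigma^2 (1 + theta_1 psi_1) = 4 * (1 + (-0.737)(-1.431)) = 4 * 2.054647 = 8.218588
  c_1 = sigma^2 theta_1 = 4 * (-0.737) = -2.948
  c_2 = 0
Equations for k = 0 and k = 1 (AR order 1):
  gamma(0) = phi_1 gamma(1) + c_0
  gamma(1) = phi_1 gamma(0) + c_1
Substituting the second into the first: gamma(0) (1 - phi_1^2) = c_0 + phi_1 c_1, so
  gamma(0) = (c_0 + phi_1 c_1) / (1 - phi_1^2) = (8.218588 + (-0.694)(-2.948)) / (1 - (-0.694)^2) = 10.2645 / 0.518364 = 19.801722.
  gamma(1) = phi_1 gamma(0) + c_1 = (-0.694)(19.801722) + (-2.948) = -16.690395.
Therefore gamma(1) = -16.6904 (to 4 decimal places).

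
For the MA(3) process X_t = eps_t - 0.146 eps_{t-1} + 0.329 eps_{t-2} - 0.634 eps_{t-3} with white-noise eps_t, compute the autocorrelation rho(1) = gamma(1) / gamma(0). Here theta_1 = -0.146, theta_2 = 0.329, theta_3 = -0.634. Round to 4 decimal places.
\rho(1) = -0.2629

For an MA(q) process with theta_0 = 1, the autocovariance is
  gamma(k) = sigma^2 * sum_{i=0..q-k} theta_i * theta_{i+k},
and rho(k) = gamma(k) / gamma(0). Sigma^2 cancels.
  numerator   = (1)*(-0.146) + (-0.146)*(0.329) + (0.329)*(-0.634) = -0.40262.
  denominator = (1)^2 + (-0.146)^2 + (0.329)^2 + (-0.634)^2 = 1.531513.
  rho(1) = -0.40262 / 1.531513 = -0.2629.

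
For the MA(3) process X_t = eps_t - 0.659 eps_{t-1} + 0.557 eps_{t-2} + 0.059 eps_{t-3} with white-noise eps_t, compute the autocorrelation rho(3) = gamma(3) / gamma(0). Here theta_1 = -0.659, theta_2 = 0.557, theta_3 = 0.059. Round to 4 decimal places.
\rho(3) = 0.0338

For an MA(q) process with theta_0 = 1, the autocovariance is
  gamma(k) = sigma^2 * sum_{i=0..q-k} theta_i * theta_{i+k},
and rho(k) = gamma(k) / gamma(0). Sigma^2 cancels.
  numerator   = (1)*(0.059) = 0.059.
  denominator = (1)^2 + (-0.659)^2 + (0.557)^2 + (0.059)^2 = 1.748011.
  rho(3) = 0.059 / 1.748011 = 0.0338.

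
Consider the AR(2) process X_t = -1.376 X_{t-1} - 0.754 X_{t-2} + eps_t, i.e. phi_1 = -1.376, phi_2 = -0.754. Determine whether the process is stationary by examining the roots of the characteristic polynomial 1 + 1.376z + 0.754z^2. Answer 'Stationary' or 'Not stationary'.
\text{Stationary}

The AR(p) characteristic polynomial is P(z) = 1 + 1.376z + 0.754z^2.
Stationarity requires all roots to lie outside the unit circle, i.e. |z| > 1 for every root.
Set 1 + (1.376) z + (0.754) z^2 = 0, i.e. a z^2 + b z + c = 0 with a = 0.754, b = 1.376, c = 1.
Discriminant D = b^2 - 4ac = (1.376)^2 - 4*(0.754)*1 = 1.893376 - (3.016) = -1.122624.
D < 0, so the roots are the complex-conjugate pair z = (-b +/- i sqrt(-D)) / (2a) = -0.9125 +/- 0.7026i.
For a conjugate pair |z|^2 = z * conj(z) = (product of roots) = c/a = 1/(0.754) = 1.32626, so |z| = sqrt(1.32626) = 1.1516 for both roots.
Moduli of all roots: 1.1516, 1.1516.
All moduli strictly greater than 1? Yes.
Verdict: Stationary.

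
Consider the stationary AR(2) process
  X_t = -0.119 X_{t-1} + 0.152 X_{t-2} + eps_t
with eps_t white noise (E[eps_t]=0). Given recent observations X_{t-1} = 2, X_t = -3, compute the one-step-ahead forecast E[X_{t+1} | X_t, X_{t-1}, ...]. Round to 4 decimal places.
E[X_{t+1} \mid \mathcal F_t] = 0.6610

For an AR(p) model X_t = c + sum_i phi_i X_{t-i} + eps_t, the
one-step-ahead conditional mean is
  E[X_{t+1} | X_t, ...] = c + sum_i phi_i X_{t+1-i}.
Substitute known values:
  E[X_{t+1} | ...] = (-0.119) * (-3) + (0.152) * (2)
                   = 0.6610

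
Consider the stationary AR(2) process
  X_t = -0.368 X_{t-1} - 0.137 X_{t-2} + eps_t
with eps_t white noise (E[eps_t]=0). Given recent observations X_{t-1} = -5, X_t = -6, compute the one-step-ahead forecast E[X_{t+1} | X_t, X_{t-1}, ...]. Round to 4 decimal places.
E[X_{t+1} \mid \mathcal F_t] = 2.8930

For an AR(p) model X_t = c + sum_i phi_i X_{t-i} + eps_t, the
one-step-ahead conditional mean is
  E[X_{t+1} | X_t, ...] = c + sum_i phi_i X_{t+1-i}.
Substitute known values:
  E[X_{t+1} | ...] = (-0.368) * (-6) + (-0.137) * (-5)
                   = 2.8930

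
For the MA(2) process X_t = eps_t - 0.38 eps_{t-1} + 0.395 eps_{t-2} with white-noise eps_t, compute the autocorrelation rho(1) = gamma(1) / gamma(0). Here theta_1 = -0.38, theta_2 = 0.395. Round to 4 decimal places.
\rho(1) = -0.4076

For an MA(q) process with theta_0 = 1, the autocovariance is
  gamma(k) = sigma^2 * sum_{i=0..q-k} theta_i * theta_{i+k},
and rho(k) = gamma(k) / gamma(0). Sigma^2 cancels.
  numerator   = (1)*(-0.38) + (-0.38)*(0.395) = -0.5301.
  denominator = (1)^2 + (-0.38)^2 + (0.395)^2 = 1.300425.
  rho(1) = -0.5301 / 1.300425 = -0.4076.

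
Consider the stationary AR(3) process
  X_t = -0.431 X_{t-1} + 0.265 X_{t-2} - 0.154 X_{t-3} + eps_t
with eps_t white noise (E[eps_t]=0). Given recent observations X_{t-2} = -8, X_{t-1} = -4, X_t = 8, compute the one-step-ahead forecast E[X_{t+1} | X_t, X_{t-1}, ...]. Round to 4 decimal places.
E[X_{t+1} \mid \mathcal F_t] = -3.2760

For an AR(p) model X_t = c + sum_i phi_i X_{t-i} + eps_t, the
one-step-ahead conditional mean is
  E[X_{t+1} | X_t, ...] = c + sum_i phi_i X_{t+1-i}.
Substitute known values:
  E[X_{t+1} | ...] = (-0.431) * (8) + (0.265) * (-4) + (-0.154) * (-8)
                   = -3.2760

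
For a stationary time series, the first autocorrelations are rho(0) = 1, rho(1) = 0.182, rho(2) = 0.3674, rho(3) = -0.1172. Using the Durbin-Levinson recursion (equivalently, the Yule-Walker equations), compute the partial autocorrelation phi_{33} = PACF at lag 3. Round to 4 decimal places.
\phi_{33} = -0.2630

The PACF at lag k is phi_{kk}, the last component of the solution
to the Yule-Walker system G_k phi = r_k where
  (G_k)_{ij} = rho(|i - j|), (r_k)_i = rho(i), i,j = 1..k.
Equivalently, Durbin-Levinson gives phi_{kk} iteratively:
  phi_{11} = rho(1)
  phi_{kk} = [rho(k) - sum_{j=1..k-1} phi_{k-1,j} rho(k-j)]
            / [1 - sum_{j=1..k-1} phi_{k-1,j} rho(j)],
  phi_{k,j} = phi_{k-1,j} - phi_{kk} phi_{k-1,k-j},  j = 1..k-1.
Step k = 1:
  phi_11 = rho(1) = 0.182.
Step k = 2:
  phi_22 = [rho(2) - phi_11 rho(1)] / [1 - phi_11 rho(1)] = [0.3674 - (0.182)(0.182)] / [1 - (0.182)(0.182)]
         = 0.334276 / 0.966876 = 0.345728.
  Update: phi_21 = phi_11 - phi_22 phi_11 = 0.182 - (0.345728)(0.182) = 0.119078.
Step k = 3:
  phi_33 = [rho(3) - phi_21 rho(2) - phi_22 rho(1)] / [1 - phi_21 rho(1) - phi_22 rho(2)]
    numerator   = -0.1172 - (0.119078)(0.3674) - (0.345728)(0.182) = -0.22387156
    denominator = 1 - (0.119078)(0.182) - (0.345728)(0.3674) = 0.85130746
  phi_33 = -0.22387156 / 0.85130746 = -0.263.
Therefore phi_{33} = -0.2630.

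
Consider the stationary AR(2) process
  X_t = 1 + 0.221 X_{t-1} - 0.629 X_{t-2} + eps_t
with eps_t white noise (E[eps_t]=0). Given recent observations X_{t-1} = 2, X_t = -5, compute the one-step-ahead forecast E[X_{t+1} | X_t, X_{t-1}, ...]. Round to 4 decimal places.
E[X_{t+1} \mid \mathcal F_t] = -1.3630

For an AR(p) model X_t = c + sum_i phi_i X_{t-i} + eps_t, the
one-step-ahead conditional mean is
  E[X_{t+1} | X_t, ...] = c + sum_i phi_i X_{t+1-i}.
Substitute known values:
  E[X_{t+1} | ...] = 1 + (0.221) * (-5) + (-0.629) * (2)
                   = -1.3630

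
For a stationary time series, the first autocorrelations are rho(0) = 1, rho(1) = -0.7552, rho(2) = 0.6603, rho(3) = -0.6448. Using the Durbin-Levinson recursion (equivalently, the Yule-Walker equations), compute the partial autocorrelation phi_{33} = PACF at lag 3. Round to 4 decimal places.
\phi_{33} = -0.2250

The PACF at lag k is phi_{kk}, the last component of the solution
to the Yule-Walker system G_k phi = r_k where
  (G_k)_{ij} = rho(|i - j|), (r_k)_i = rho(i), i,j = 1..k.
Equivalently, Durbin-Levinson gives phi_{kk} iteratively:
  phi_{11} = rho(1)
  phi_{kk} = [rho(k) - sum_{j=1..k-1} phi_{k-1,j} rho(k-j)]
            / [1 - sum_{j=1..k-1} phi_{k-1,j} rho(j)],
  phi_{k,j} = phi_{k-1,j} - phi_{kk} phi_{k-1,k-j},  j = 1..k-1.
Step k = 1:
  phi_11 = rho(1) = -0.7552.
Step k = 2:
  phi_22 = [rho(2) - phi_11 rho(1)] / [1 - phi_11 rho(1)] = [0.6603 - (-0.7552)(-0.7552)] / [1 - (-0.7552)(-0.7552)]
         = 0.08997296 / 0.42967296 = 0.209399.
  Update: phi_21 = phi_11 - phi_22 phi_11 = -0.7552 - (0.209399)(-0.7552) = -0.597062.
Step k = 3:
  phi_33 = [rho(3) - phi_21 rho(2) - phi_22 rho(1)] / [1 - phi_21 rho(1) - phi_22 rho(2)]
    numerator   = -0.6448 - (-0.597062)(0.6603) - (0.209399)(-0.7552) = -0.092422
    denominator = 1 - (-0.597062)(-0.7552) - (0.209399)(0.6603) = 0.41083274
  phi_33 = -0.092422 / 0.41083274 = -0.225.
Therefore phi_{33} = -0.2250.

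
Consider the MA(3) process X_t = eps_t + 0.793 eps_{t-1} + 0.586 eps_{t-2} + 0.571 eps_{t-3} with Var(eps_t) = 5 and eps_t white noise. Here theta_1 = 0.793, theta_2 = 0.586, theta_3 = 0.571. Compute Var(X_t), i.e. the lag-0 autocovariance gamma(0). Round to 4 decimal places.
\gamma(0) = 11.4914

For an MA(q) process X_t = eps_t + sum_i theta_i eps_{t-i} with
Var(eps_t) = sigma^2, the variance is
  gamma(0) = sigma^2 * (1 + sum_i theta_i^2).
  sum_i theta_i^2 = (0.793)^2 + (0.586)^2 + (0.571)^2 = 0.628849 + 0.343396 + 0.326041 = 1.298286.
  gamma(0) = 5 * (1 + 1.298286) = 5 * 2.298286 = 11.49143, which rounds to 11.4914.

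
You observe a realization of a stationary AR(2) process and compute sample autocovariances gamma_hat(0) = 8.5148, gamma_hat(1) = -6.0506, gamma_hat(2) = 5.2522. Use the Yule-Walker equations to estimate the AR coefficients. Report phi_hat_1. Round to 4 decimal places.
\hat\phi_{1} = -0.5500

The Yule-Walker equations for an AR(p) process read, in matrix form,
  Gamma_p phi = r_p,   with   (Gamma_p)_{ij} = gamma(|i - j|),
                       (r_p)_i = gamma(i),   i,j = 1..p.
Substitute the sample gammas (Toeplitz matrix and right-hand side of size 2):
  Gamma_p = [[8.5148, -6.0506], [-6.0506, 8.5148]]
  r_p     = [-6.0506, 5.2522]
Written out:
  8.5148 phi_1 - 6.0506 phi_2 = -6.0506
  -6.0506 phi_1 + 8.5148 phi_2 = 5.2522
Solve by Cramer's rule:
  det = gamma(0)^2 - gamma(1)^2 = (8.5148)^2 - (-6.0506)^2 = 72.50181904 - 36.60976036 = 35.89205868
  phi_hat_1 = [gamma(1) gamma(0) - gamma(1) gamma(2)] / det = [(-6.0506)(8.5148) - (-6.0506)(5.2522)] / 35.89205868 = -19.74068756 / 35.89205868 = -0.55
  phi_hat_2 = [gamma(0) gamma(2) - gamma(1)^2] / det = [(8.5148)(5.2522) - (-6.0506)^2] / 35.89205868 = 8.1116722 / 35.89205868 = 0.226
So phi_hat = [-0.5500, 0.2260].
Therefore phi_hat_1 = -0.5500.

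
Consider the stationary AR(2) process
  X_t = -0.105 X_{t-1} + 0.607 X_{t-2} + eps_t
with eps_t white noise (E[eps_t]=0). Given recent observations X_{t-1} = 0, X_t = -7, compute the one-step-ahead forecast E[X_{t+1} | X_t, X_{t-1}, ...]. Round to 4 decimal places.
E[X_{t+1} \mid \mathcal F_t] = 0.7350

For an AR(p) model X_t = c + sum_i phi_i X_{t-i} + eps_t, the
one-step-ahead conditional mean is
  E[X_{t+1} | X_t, ...] = c + sum_i phi_i X_{t+1-i}.
Substitute known values:
  E[X_{t+1} | ...] = (-0.105) * (-7) + (0.607) * (0)
                   = 0.7350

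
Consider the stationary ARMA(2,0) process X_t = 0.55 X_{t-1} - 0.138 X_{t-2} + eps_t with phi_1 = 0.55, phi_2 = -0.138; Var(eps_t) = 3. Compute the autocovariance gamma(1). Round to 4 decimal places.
\gamma(1) = 1.9285

Multiply the model equation by X_{t-k} and take expectations. With theta_0 = psi_0 = 1 and psi_j the MA(infinity) weights, this gives
  gamma(k) - sum_i phi_i gamma(k-i) = c_k,
  c_k = sigma^2 * sum_{j=k..q} theta_j psi_{j-k}   (c_k = 0 for k > q),
using gamma(-m) = gamma(m).
Pure AR (q = 0): c_0 = sigma^2 = 3, c_k = 0 for k >= 1.
Equations for k = 0, 1, 2 (AR order 2, c_2 = 0):
  (E0) gamma(0) = phi_1 gamma(1) + phi_2 gamma(2) + c_0
  (E1) gamma(1) = phi_1 gamma(0) + phi_2 gamma(1) + c_1
  (E2) gamma(2) = phi_1 gamma(1) + phi_2 gamma(0)
From (E1): gamma(1) = A gamma(0) + B with
  A = phi_1 / (1 - phi_2) = 0.55 / 1.138 = 0.483304,   B = c_1 / (1 - phi_2) = 0 / 1.138 = 0.
Insert (E2) into (E0): gamma(0) (1 - phi_2^2) = phi_1 (1 + phi_2) gamma(1) + c_0.
  phi_1 (1 + phi_2) = (0.55)(0.862) = 0.4741,   1 - phi_2^2 = 0.980956.
Replace gamma(1) by A gamma(0) + B and collect gamma(0):
  gamma(0) [0.980956 - (0.4741)(0.483304)] = c_0 = 3
  gamma(0) * 0.751822 = 3
  gamma(0) = 3 / 0.751822 = 3.990309.
  gamma(1) = A gamma(0) = (0.483304)(3.990309) = 1.928532.
Therefore gamma(1) = 1.9285 (to 4 decimal places).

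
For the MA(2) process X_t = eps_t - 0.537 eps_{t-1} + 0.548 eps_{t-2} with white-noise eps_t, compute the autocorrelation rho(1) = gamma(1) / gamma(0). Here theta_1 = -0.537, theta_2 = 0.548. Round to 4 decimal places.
\rho(1) = -0.5233

For an MA(q) process with theta_0 = 1, the autocovariance is
  gamma(k) = sigma^2 * sum_{i=0..q-k} theta_i * theta_{i+k},
and rho(k) = gamma(k) / gamma(0). Sigma^2 cancels.
  numerator   = (1)*(-0.537) + (-0.537)*(0.548) = -0.831276.
  denominator = (1)^2 + (-0.537)^2 + (0.548)^2 = 1.588673.
  rho(1) = -0.831276 / 1.588673 = -0.5233.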